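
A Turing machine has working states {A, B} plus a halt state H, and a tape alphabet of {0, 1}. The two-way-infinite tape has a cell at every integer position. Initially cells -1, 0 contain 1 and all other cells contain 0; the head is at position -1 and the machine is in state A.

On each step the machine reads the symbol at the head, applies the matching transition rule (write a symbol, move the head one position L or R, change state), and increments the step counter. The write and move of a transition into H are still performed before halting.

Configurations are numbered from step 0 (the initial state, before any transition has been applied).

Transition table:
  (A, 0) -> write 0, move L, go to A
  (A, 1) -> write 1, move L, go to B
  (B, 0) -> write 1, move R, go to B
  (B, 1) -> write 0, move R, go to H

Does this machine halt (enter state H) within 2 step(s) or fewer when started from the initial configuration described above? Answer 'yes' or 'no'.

Answer: no

Derivation:
Step 1: in state A at pos -1, read 1 -> (A,1)->write 1,move L,goto B. Now: state=B, head=-2, tape[-3..1]=00110 (head:  ^)
Step 2: in state B at pos -2, read 0 -> (B,0)->write 1,move R,goto B. Now: state=B, head=-1, tape[-3..1]=01110 (head:   ^)
After 2 step(s): state = B (not H) -> not halted within 2 -> no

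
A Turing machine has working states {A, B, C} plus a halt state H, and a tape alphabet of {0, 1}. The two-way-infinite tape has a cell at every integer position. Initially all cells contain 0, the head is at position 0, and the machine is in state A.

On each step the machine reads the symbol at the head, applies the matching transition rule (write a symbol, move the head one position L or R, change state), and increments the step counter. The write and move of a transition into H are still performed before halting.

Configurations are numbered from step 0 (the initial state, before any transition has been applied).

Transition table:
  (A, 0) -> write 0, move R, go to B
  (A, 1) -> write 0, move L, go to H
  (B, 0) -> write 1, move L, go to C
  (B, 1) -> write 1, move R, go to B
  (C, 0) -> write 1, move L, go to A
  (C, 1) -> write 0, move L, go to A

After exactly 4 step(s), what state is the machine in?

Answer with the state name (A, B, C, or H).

Step 1: in state A at pos 0, read 0 -> (A,0)->write 0,move R,goto B. Now: state=B, head=1, tape[-1..2]=0000 (head:   ^)
Step 2: in state B at pos 1, read 0 -> (B,0)->write 1,move L,goto C. Now: state=C, head=0, tape[-1..2]=0010 (head:  ^)
Step 3: in state C at pos 0, read 0 -> (C,0)->write 1,move L,goto A. Now: state=A, head=-1, tape[-2..2]=00110 (head:  ^)
Step 4: in state A at pos -1, read 0 -> (A,0)->write 0,move R,goto B. Now: state=B, head=0, tape[-2..2]=00110 (head:   ^)

Answer: B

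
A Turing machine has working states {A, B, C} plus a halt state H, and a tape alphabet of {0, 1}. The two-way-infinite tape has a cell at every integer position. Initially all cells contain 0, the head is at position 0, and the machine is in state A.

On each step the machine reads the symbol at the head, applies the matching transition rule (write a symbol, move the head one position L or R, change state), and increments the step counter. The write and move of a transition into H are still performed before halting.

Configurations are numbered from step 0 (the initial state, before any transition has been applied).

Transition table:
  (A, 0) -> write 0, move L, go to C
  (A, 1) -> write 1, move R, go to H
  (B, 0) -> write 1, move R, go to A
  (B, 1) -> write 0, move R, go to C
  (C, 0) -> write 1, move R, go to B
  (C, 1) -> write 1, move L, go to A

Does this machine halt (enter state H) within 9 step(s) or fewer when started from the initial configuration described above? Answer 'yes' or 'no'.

Answer: yes

Derivation:
Step 1: in state A at pos 0, read 0 -> (A,0)->write 0,move L,goto C. Now: state=C, head=-1, tape[-2..1]=0000 (head:  ^)
Step 2: in state C at pos -1, read 0 -> (C,0)->write 1,move R,goto B. Now: state=B, head=0, tape[-2..1]=0100 (head:   ^)
Step 3: in state B at pos 0, read 0 -> (B,0)->write 1,move R,goto A. Now: state=A, head=1, tape[-2..2]=01100 (head:    ^)
Step 4: in state A at pos 1, read 0 -> (A,0)->write 0,move L,goto C. Now: state=C, head=0, tape[-2..2]=01100 (head:   ^)
Step 5: in state C at pos 0, read 1 -> (C,1)->write 1,move L,goto A. Now: state=A, head=-1, tape[-2..2]=01100 (head:  ^)
Step 6: in state A at pos -1, read 1 -> (A,1)->write 1,move R,goto H. Now: state=H, head=0, tape[-2..2]=01100 (head:   ^)
State H reached at step 6; 6 <= 9 -> yes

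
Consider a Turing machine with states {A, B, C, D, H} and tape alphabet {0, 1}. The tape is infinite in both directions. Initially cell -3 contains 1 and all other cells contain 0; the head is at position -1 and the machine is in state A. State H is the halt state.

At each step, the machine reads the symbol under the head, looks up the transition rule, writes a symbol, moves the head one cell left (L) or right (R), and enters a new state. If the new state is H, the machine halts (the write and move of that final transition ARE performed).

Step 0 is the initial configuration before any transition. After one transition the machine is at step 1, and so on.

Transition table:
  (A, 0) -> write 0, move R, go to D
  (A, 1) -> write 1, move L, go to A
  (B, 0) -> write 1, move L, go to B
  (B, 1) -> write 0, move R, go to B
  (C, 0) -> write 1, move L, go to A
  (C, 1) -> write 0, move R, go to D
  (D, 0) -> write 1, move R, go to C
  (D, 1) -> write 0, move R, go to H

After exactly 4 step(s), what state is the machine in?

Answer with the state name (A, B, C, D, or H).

Answer: A

Derivation:
Step 1: in state A at pos -1, read 0 -> (A,0)->write 0,move R,goto D. Now: state=D, head=0, tape[-4..1]=010000 (head:     ^)
Step 2: in state D at pos 0, read 0 -> (D,0)->write 1,move R,goto C. Now: state=C, head=1, tape[-4..2]=0100100 (head:      ^)
Step 3: in state C at pos 1, read 0 -> (C,0)->write 1,move L,goto A. Now: state=A, head=0, tape[-4..2]=0100110 (head:     ^)
Step 4: in state A at pos 0, read 1 -> (A,1)->write 1,move L,goto A. Now: state=A, head=-1, tape[-4..2]=0100110 (head:    ^)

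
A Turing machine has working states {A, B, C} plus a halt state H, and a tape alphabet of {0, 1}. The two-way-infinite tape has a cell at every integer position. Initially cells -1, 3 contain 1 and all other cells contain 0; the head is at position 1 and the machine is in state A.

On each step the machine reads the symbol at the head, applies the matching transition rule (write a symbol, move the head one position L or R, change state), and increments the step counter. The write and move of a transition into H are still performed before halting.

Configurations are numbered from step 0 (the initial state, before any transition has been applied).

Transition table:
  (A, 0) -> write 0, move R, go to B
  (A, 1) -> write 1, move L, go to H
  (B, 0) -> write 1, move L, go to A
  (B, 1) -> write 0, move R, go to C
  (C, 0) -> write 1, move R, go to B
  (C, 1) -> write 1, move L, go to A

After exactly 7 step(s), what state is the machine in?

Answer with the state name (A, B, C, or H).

Step 1: in state A at pos 1, read 0 -> (A,0)->write 0,move R,goto B. Now: state=B, head=2, tape[-2..4]=0100010 (head:     ^)
Step 2: in state B at pos 2, read 0 -> (B,0)->write 1,move L,goto A. Now: state=A, head=1, tape[-2..4]=0100110 (head:    ^)
Step 3: in state A at pos 1, read 0 -> (A,0)->write 0,move R,goto B. Now: state=B, head=2, tape[-2..4]=0100110 (head:     ^)
Step 4: in state B at pos 2, read 1 -> (B,1)->write 0,move R,goto C. Now: state=C, head=3, tape[-2..4]=0100010 (head:      ^)
Step 5: in state C at pos 3, read 1 -> (C,1)->write 1,move L,goto A. Now: state=A, head=2, tape[-2..4]=0100010 (head:     ^)
Step 6: in state A at pos 2, read 0 -> (A,0)->write 0,move R,goto B. Now: state=B, head=3, tape[-2..4]=0100010 (head:      ^)
Step 7: in state B at pos 3, read 1 -> (B,1)->write 0,move R,goto C. Now: state=C, head=4, tape[-2..5]=01000000 (head:       ^)

Answer: C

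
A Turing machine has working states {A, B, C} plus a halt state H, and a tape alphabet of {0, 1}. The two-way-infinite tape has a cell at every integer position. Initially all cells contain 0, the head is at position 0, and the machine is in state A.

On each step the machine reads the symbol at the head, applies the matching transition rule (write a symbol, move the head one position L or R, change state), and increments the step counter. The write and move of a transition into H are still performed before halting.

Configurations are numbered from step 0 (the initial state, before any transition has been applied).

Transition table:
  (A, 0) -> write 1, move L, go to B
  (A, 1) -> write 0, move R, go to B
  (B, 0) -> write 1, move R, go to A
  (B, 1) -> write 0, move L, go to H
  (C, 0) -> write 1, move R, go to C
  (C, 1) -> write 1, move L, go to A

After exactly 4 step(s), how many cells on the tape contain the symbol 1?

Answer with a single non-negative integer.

Step 1: in state A at pos 0, read 0 -> (A,0)->write 1,move L,goto B. Now: state=B, head=-1, tape[-2..1]=0010 (head:  ^)
Step 2: in state B at pos -1, read 0 -> (B,0)->write 1,move R,goto A. Now: state=A, head=0, tape[-2..1]=0110 (head:   ^)
Step 3: in state A at pos 0, read 1 -> (A,1)->write 0,move R,goto B. Now: state=B, head=1, tape[-2..2]=01000 (head:    ^)
Step 4: in state B at pos 1, read 0 -> (B,0)->write 1,move R,goto A. Now: state=A, head=2, tape[-2..3]=010100 (head:     ^)
Cells containing 1 after step 4: {-1, 1} -> 2 cell(s)

Answer: 2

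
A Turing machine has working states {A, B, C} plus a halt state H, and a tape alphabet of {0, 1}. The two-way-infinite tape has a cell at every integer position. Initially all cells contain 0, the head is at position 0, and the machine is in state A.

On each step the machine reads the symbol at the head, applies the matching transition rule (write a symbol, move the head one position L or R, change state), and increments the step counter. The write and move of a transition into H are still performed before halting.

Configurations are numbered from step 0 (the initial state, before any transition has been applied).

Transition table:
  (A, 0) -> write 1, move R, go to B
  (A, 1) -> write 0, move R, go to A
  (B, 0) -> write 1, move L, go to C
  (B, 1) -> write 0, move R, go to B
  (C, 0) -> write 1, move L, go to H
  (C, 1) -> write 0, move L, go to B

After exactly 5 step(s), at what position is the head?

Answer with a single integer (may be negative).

Step 1: in state A at pos 0, read 0 -> (A,0)->write 1,move R,goto B. Now: state=B, head=1, tape[-1..2]=0100 (head:   ^)
Step 2: in state B at pos 1, read 0 -> (B,0)->write 1,move L,goto C. Now: state=C, head=0, tape[-1..2]=0110 (head:  ^)
Step 3: in state C at pos 0, read 1 -> (C,1)->write 0,move L,goto B. Now: state=B, head=-1, tape[-2..2]=00010 (head:  ^)
Step 4: in state B at pos -1, read 0 -> (B,0)->write 1,move L,goto C. Now: state=C, head=-2, tape[-3..2]=001010 (head:  ^)
Step 5: in state C at pos -2, read 0 -> (C,0)->write 1,move L,goto H. Now: state=H, head=-3, tape[-4..2]=0011010 (head:  ^)

Answer: -3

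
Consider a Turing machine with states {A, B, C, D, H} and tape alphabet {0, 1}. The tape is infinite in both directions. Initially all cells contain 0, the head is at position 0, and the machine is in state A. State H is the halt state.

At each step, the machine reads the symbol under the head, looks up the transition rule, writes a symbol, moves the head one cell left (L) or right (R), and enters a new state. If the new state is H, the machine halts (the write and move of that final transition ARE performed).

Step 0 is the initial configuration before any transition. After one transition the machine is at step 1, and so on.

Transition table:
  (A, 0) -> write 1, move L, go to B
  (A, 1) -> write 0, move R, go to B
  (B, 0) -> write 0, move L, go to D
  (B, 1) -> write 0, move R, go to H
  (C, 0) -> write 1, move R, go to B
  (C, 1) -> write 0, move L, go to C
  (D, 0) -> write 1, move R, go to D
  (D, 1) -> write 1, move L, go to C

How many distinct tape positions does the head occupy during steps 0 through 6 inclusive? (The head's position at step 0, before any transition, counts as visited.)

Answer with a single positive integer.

Step 1: in state A at pos 0, read 0 -> (A,0)->write 1,move L,goto B. Now: state=B, head=-1, tape[-2..1]=0010 (head:  ^)
Step 2: in state B at pos -1, read 0 -> (B,0)->write 0,move L,goto D. Now: state=D, head=-2, tape[-3..1]=00010 (head:  ^)
Step 3: in state D at pos -2, read 0 -> (D,0)->write 1,move R,goto D. Now: state=D, head=-1, tape[-3..1]=01010 (head:   ^)
Step 4: in state D at pos -1, read 0 -> (D,0)->write 1,move R,goto D. Now: state=D, head=0, tape[-3..1]=01110 (head:    ^)
Step 5: in state D at pos 0, read 1 -> (D,1)->write 1,move L,goto C. Now: state=C, head=-1, tape[-3..1]=01110 (head:   ^)
Step 6: in state C at pos -1, read 1 -> (C,1)->write 0,move L,goto C. Now: state=C, head=-2, tape[-3..1]=01010 (head:  ^)
Head positions at steps 0..6: starting at 0, distinct positions visited = {-2, -1, 0} -> 3 position(s)

Answer: 3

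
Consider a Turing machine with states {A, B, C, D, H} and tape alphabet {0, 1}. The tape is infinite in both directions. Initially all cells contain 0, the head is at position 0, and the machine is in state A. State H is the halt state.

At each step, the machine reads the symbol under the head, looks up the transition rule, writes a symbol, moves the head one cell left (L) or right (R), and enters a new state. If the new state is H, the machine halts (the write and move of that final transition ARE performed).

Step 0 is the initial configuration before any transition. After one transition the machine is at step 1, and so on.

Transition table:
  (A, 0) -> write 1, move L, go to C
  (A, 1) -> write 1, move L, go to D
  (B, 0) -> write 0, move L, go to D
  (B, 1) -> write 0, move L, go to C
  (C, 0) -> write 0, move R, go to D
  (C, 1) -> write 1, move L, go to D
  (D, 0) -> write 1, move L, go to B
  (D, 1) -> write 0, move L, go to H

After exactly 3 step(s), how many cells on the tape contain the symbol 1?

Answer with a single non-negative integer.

Answer: 0

Derivation:
Step 1: in state A at pos 0, read 0 -> (A,0)->write 1,move L,goto C. Now: state=C, head=-1, tape[-2..1]=0010 (head:  ^)
Step 2: in state C at pos -1, read 0 -> (C,0)->write 0,move R,goto D. Now: state=D, head=0, tape[-2..1]=0010 (head:   ^)
Step 3: in state D at pos 0, read 1 -> (D,1)->write 0,move L,goto H. Now: state=H, head=-1, tape[-2..1]=0000 (head:  ^)
No cell contains 1 after step 3 -> 0 cell(s)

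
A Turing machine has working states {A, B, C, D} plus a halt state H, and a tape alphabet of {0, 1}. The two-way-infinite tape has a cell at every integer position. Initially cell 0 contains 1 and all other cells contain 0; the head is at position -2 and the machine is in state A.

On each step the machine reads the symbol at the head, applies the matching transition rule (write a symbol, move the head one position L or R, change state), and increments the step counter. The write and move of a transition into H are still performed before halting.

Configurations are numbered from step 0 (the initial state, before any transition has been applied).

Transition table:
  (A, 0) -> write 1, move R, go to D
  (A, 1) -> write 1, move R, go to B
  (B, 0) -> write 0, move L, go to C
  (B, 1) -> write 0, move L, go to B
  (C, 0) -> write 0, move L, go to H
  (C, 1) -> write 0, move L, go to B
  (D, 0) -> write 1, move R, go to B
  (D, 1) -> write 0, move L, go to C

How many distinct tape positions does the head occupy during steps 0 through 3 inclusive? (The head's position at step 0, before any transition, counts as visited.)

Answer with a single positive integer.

Answer: 3

Derivation:
Step 1: in state A at pos -2, read 0 -> (A,0)->write 1,move R,goto D. Now: state=D, head=-1, tape[-3..1]=01010 (head:   ^)
Step 2: in state D at pos -1, read 0 -> (D,0)->write 1,move R,goto B. Now: state=B, head=0, tape[-3..1]=01110 (head:    ^)
Step 3: in state B at pos 0, read 1 -> (B,1)->write 0,move L,goto B. Now: state=B, head=-1, tape[-3..1]=01100 (head:   ^)
Head positions at steps 0..3: starting at -2, distinct positions visited = {-2, -1, 0} -> 3 position(s)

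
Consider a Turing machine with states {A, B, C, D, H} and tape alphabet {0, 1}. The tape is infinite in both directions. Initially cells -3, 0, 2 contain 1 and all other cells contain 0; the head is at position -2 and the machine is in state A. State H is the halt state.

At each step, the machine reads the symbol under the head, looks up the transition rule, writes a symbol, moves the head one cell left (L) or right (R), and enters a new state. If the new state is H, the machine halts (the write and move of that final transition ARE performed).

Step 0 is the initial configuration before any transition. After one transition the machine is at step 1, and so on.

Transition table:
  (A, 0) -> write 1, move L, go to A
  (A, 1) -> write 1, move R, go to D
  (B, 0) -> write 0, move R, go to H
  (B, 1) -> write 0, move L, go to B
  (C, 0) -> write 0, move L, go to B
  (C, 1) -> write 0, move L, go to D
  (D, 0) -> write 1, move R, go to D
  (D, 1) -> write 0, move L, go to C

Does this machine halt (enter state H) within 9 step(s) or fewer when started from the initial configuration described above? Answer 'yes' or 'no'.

Step 1: in state A at pos -2, read 0 -> (A,0)->write 1,move L,goto A. Now: state=A, head=-3, tape[-4..3]=01101010 (head:  ^)
Step 2: in state A at pos -3, read 1 -> (A,1)->write 1,move R,goto D. Now: state=D, head=-2, tape[-4..3]=01101010 (head:   ^)
Step 3: in state D at pos -2, read 1 -> (D,1)->write 0,move L,goto C. Now: state=C, head=-3, tape[-4..3]=01001010 (head:  ^)
Step 4: in state C at pos -3, read 1 -> (C,1)->write 0,move L,goto D. Now: state=D, head=-4, tape[-5..3]=000001010 (head:  ^)
Step 5: in state D at pos -4, read 0 -> (D,0)->write 1,move R,goto D. Now: state=D, head=-3, tape[-5..3]=010001010 (head:   ^)
Step 6: in state D at pos -3, read 0 -> (D,0)->write 1,move R,goto D. Now: state=D, head=-2, tape[-5..3]=011001010 (head:    ^)
Step 7: in state D at pos -2, read 0 -> (D,0)->write 1,move R,goto D. Now: state=D, head=-1, tape[-5..3]=011101010 (head:     ^)
Step 8: in state D at pos -1, read 0 -> (D,0)->write 1,move R,goto D. Now: state=D, head=0, tape[-5..3]=011111010 (head:      ^)
Step 9: in state D at pos 0, read 1 -> (D,1)->write 0,move L,goto C. Now: state=C, head=-1, tape[-5..3]=011110010 (head:     ^)
After 9 step(s): state = C (not H) -> not halted within 9 -> no

Answer: no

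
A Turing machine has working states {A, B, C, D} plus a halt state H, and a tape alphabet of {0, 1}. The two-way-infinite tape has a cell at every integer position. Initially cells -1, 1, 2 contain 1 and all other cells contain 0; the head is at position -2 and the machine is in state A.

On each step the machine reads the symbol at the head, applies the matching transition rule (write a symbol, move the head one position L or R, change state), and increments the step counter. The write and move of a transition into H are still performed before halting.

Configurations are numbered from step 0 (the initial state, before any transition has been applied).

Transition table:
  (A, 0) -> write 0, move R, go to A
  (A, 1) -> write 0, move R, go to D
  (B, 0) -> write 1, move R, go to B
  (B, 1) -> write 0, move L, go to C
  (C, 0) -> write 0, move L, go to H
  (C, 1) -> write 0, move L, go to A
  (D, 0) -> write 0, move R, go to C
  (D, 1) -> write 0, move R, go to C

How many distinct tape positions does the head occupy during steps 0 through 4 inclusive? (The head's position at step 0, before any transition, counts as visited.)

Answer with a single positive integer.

Step 1: in state A at pos -2, read 0 -> (A,0)->write 0,move R,goto A. Now: state=A, head=-1, tape[-3..3]=0010110 (head:   ^)
Step 2: in state A at pos -1, read 1 -> (A,1)->write 0,move R,goto D. Now: state=D, head=0, tape[-3..3]=0000110 (head:    ^)
Step 3: in state D at pos 0, read 0 -> (D,0)->write 0,move R,goto C. Now: state=C, head=1, tape[-3..3]=0000110 (head:     ^)
Step 4: in state C at pos 1, read 1 -> (C,1)->write 0,move L,goto A. Now: state=A, head=0, tape[-3..3]=0000010 (head:    ^)
Head positions at steps 0..4: starting at -2, distinct positions visited = {-2, -1, 0, 1} -> 4 position(s)

Answer: 4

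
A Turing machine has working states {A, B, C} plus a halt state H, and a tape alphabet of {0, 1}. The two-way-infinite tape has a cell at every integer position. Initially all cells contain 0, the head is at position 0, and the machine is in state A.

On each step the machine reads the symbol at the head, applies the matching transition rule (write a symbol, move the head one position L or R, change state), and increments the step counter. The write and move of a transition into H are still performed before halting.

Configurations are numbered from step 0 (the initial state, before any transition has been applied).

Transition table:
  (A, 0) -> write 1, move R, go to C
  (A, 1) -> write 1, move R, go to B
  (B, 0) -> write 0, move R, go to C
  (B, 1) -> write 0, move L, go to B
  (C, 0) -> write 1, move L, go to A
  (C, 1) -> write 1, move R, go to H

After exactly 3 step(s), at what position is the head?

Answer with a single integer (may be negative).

Answer: 1

Derivation:
Step 1: in state A at pos 0, read 0 -> (A,0)->write 1,move R,goto C. Now: state=C, head=1, tape[-1..2]=0100 (head:   ^)
Step 2: in state C at pos 1, read 0 -> (C,0)->write 1,move L,goto A. Now: state=A, head=0, tape[-1..2]=0110 (head:  ^)
Step 3: in state A at pos 0, read 1 -> (A,1)->write 1,move R,goto B. Now: state=B, head=1, tape[-1..2]=0110 (head:   ^)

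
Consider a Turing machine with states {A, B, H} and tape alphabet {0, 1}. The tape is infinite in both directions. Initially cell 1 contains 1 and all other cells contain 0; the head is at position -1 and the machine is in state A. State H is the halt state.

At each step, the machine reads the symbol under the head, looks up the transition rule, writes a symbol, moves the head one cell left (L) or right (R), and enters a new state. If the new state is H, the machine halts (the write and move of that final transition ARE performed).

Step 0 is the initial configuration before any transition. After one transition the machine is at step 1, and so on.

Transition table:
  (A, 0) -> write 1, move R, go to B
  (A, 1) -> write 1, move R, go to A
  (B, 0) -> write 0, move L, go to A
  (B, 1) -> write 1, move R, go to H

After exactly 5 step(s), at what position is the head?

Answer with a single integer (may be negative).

Step 1: in state A at pos -1, read 0 -> (A,0)->write 1,move R,goto B. Now: state=B, head=0, tape[-2..2]=01010 (head:   ^)
Step 2: in state B at pos 0, read 0 -> (B,0)->write 0,move L,goto A. Now: state=A, head=-1, tape[-2..2]=01010 (head:  ^)
Step 3: in state A at pos -1, read 1 -> (A,1)->write 1,move R,goto A. Now: state=A, head=0, tape[-2..2]=01010 (head:   ^)
Step 4: in state A at pos 0, read 0 -> (A,0)->write 1,move R,goto B. Now: state=B, head=1, tape[-2..2]=01110 (head:    ^)
Step 5: in state B at pos 1, read 1 -> (B,1)->write 1,move R,goto H. Now: state=H, head=2, tape[-2..3]=011100 (head:     ^)

Answer: 2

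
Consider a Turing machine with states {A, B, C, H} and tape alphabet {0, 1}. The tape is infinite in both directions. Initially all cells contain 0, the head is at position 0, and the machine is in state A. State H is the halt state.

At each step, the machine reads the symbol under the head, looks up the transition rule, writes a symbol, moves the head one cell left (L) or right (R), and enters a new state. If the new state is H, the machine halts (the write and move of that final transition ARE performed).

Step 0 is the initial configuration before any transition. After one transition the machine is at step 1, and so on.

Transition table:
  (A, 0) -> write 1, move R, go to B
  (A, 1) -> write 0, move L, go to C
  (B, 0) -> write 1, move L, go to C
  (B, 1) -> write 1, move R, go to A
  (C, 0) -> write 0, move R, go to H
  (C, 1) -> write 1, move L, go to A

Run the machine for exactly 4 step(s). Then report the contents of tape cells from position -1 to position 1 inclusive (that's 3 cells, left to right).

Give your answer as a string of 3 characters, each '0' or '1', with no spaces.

Step 1: in state A at pos 0, read 0 -> (A,0)->write 1,move R,goto B. Now: state=B, head=1, tape[-1..2]=0100 (head:   ^)
Step 2: in state B at pos 1, read 0 -> (B,0)->write 1,move L,goto C. Now: state=C, head=0, tape[-1..2]=0110 (head:  ^)
Step 3: in state C at pos 0, read 1 -> (C,1)->write 1,move L,goto A. Now: state=A, head=-1, tape[-2..2]=00110 (head:  ^)
Step 4: in state A at pos -1, read 0 -> (A,0)->write 1,move R,goto B. Now: state=B, head=0, tape[-2..2]=01110 (head:   ^)

Answer: 111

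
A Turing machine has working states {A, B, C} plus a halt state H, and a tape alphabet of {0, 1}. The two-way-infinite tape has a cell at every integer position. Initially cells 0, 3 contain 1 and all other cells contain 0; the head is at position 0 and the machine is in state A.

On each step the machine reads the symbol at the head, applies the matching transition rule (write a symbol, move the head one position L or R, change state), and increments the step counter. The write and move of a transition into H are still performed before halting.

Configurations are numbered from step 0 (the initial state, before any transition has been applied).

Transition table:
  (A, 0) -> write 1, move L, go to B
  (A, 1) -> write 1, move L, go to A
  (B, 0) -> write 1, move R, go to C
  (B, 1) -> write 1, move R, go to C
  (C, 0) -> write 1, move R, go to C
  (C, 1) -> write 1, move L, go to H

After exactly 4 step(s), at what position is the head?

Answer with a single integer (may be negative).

Answer: -2

Derivation:
Step 1: in state A at pos 0, read 1 -> (A,1)->write 1,move L,goto A. Now: state=A, head=-1, tape[-2..4]=0010010 (head:  ^)
Step 2: in state A at pos -1, read 0 -> (A,0)->write 1,move L,goto B. Now: state=B, head=-2, tape[-3..4]=00110010 (head:  ^)
Step 3: in state B at pos -2, read 0 -> (B,0)->write 1,move R,goto C. Now: state=C, head=-1, tape[-3..4]=01110010 (head:   ^)
Step 4: in state C at pos -1, read 1 -> (C,1)->write 1,move L,goto H. Now: state=H, head=-2, tape[-3..4]=01110010 (head:  ^)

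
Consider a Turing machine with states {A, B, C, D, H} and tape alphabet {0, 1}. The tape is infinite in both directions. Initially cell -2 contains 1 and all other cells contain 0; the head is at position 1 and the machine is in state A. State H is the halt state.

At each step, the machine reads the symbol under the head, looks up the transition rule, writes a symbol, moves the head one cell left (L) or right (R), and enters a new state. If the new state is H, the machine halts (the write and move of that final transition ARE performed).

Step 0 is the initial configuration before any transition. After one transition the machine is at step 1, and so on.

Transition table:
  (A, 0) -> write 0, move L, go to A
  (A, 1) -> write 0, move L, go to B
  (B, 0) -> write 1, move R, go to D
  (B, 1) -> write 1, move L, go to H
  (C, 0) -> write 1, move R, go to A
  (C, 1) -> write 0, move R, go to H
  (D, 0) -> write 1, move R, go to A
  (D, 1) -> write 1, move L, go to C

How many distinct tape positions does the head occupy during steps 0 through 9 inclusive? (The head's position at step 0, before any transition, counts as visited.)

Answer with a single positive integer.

Answer: 6

Derivation:
Step 1: in state A at pos 1, read 0 -> (A,0)->write 0,move L,goto A. Now: state=A, head=0, tape[-3..2]=010000 (head:    ^)
Step 2: in state A at pos 0, read 0 -> (A,0)->write 0,move L,goto A. Now: state=A, head=-1, tape[-3..2]=010000 (head:   ^)
Step 3: in state A at pos -1, read 0 -> (A,0)->write 0,move L,goto A. Now: state=A, head=-2, tape[-3..2]=010000 (head:  ^)
Step 4: in state A at pos -2, read 1 -> (A,1)->write 0,move L,goto B. Now: state=B, head=-3, tape[-4..2]=0000000 (head:  ^)
Step 5: in state B at pos -3, read 0 -> (B,0)->write 1,move R,goto D. Now: state=D, head=-2, tape[-4..2]=0100000 (head:   ^)
Step 6: in state D at pos -2, read 0 -> (D,0)->write 1,move R,goto A. Now: state=A, head=-1, tape[-4..2]=0110000 (head:    ^)
Step 7: in state A at pos -1, read 0 -> (A,0)->write 0,move L,goto A. Now: state=A, head=-2, tape[-4..2]=0110000 (head:   ^)
Step 8: in state A at pos -2, read 1 -> (A,1)->write 0,move L,goto B. Now: state=B, head=-3, tape[-4..2]=0100000 (head:  ^)
Step 9: in state B at pos -3, read 1 -> (B,1)->write 1,move L,goto H. Now: state=H, head=-4, tape[-5..2]=00100000 (head:  ^)
Head positions at steps 0..9: starting at 1, distinct positions visited = {-4, -3, -2, -1, 0, 1} -> 6 position(s)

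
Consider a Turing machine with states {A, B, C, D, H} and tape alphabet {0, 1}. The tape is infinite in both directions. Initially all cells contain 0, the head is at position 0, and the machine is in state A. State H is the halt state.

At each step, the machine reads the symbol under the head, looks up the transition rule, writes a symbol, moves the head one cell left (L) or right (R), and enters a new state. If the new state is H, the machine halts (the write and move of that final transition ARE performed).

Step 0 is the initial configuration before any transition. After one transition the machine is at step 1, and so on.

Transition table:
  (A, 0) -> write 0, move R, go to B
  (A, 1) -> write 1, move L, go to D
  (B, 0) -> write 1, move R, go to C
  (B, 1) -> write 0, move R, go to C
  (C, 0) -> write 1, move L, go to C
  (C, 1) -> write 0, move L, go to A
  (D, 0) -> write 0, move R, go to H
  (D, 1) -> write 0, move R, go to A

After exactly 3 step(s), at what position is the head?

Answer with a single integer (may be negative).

Answer: 1

Derivation:
Step 1: in state A at pos 0, read 0 -> (A,0)->write 0,move R,goto B. Now: state=B, head=1, tape[-1..2]=0000 (head:   ^)
Step 2: in state B at pos 1, read 0 -> (B,0)->write 1,move R,goto C. Now: state=C, head=2, tape[-1..3]=00100 (head:    ^)
Step 3: in state C at pos 2, read 0 -> (C,0)->write 1,move L,goto C. Now: state=C, head=1, tape[-1..3]=00110 (head:   ^)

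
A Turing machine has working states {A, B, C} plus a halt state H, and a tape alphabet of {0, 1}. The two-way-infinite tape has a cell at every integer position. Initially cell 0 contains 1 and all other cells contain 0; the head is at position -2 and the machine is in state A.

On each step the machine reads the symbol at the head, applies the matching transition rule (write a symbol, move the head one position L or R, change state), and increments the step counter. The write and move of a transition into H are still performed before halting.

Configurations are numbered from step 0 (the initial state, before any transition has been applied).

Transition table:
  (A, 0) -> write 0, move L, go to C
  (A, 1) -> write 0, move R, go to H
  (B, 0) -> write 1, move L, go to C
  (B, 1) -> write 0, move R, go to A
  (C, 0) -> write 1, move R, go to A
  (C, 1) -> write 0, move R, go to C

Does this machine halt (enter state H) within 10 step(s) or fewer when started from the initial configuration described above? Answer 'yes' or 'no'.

Step 1: in state A at pos -2, read 0 -> (A,0)->write 0,move L,goto C. Now: state=C, head=-3, tape[-4..1]=000010 (head:  ^)
Step 2: in state C at pos -3, read 0 -> (C,0)->write 1,move R,goto A. Now: state=A, head=-2, tape[-4..1]=010010 (head:   ^)
Step 3: in state A at pos -2, read 0 -> (A,0)->write 0,move L,goto C. Now: state=C, head=-3, tape[-4..1]=010010 (head:  ^)
Step 4: in state C at pos -3, read 1 -> (C,1)->write 0,move R,goto C. Now: state=C, head=-2, tape[-4..1]=000010 (head:   ^)
Step 5: in state C at pos -2, read 0 -> (C,0)->write 1,move R,goto A. Now: state=A, head=-1, tape[-4..1]=001010 (head:    ^)
Step 6: in state A at pos -1, read 0 -> (A,0)->write 0,move L,goto C. Now: state=C, head=-2, tape[-4..1]=001010 (head:   ^)
Step 7: in state C at pos -2, read 1 -> (C,1)->write 0,move R,goto C. Now: state=C, head=-1, tape[-4..1]=000010 (head:    ^)
Step 8: in state C at pos -1, read 0 -> (C,0)->write 1,move R,goto A. Now: state=A, head=0, tape[-4..1]=000110 (head:     ^)
Step 9: in state A at pos 0, read 1 -> (A,1)->write 0,move R,goto H. Now: state=H, head=1, tape[-4..2]=0001000 (head:      ^)
State H reached at step 9; 9 <= 10 -> yes

Answer: yes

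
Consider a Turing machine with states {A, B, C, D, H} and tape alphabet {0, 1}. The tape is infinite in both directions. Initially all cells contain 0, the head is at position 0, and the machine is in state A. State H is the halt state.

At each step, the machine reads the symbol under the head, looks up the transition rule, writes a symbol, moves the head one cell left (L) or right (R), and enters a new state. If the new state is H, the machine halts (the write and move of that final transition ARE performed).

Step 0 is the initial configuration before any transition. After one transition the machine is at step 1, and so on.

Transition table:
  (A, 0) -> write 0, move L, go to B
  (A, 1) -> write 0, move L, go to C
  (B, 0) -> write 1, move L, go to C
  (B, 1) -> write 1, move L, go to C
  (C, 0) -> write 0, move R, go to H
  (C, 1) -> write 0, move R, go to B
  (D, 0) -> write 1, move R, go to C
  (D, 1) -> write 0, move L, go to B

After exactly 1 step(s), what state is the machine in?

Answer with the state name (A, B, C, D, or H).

Answer: B

Derivation:
Step 1: in state A at pos 0, read 0 -> (A,0)->write 0,move L,goto B. Now: state=B, head=-1, tape[-2..1]=0000 (head:  ^)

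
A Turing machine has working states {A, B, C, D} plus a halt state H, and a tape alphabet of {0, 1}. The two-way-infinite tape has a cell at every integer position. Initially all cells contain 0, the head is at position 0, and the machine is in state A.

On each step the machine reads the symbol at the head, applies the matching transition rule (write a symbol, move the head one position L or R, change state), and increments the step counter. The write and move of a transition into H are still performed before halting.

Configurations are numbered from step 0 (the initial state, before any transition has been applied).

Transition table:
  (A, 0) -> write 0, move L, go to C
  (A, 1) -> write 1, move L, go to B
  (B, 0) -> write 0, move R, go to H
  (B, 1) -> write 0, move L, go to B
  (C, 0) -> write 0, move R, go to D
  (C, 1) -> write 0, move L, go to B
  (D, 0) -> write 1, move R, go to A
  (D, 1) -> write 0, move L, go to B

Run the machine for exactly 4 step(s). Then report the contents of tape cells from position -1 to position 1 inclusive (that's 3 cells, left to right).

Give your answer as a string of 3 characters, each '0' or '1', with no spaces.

Answer: 010

Derivation:
Step 1: in state A at pos 0, read 0 -> (A,0)->write 0,move L,goto C. Now: state=C, head=-1, tape[-2..1]=0000 (head:  ^)
Step 2: in state C at pos -1, read 0 -> (C,0)->write 0,move R,goto D. Now: state=D, head=0, tape[-2..1]=0000 (head:   ^)
Step 3: in state D at pos 0, read 0 -> (D,0)->write 1,move R,goto A. Now: state=A, head=1, tape[-2..2]=00100 (head:    ^)
Step 4: in state A at pos 1, read 0 -> (A,0)->write 0,move L,goto C. Now: state=C, head=0, tape[-2..2]=00100 (head:   ^)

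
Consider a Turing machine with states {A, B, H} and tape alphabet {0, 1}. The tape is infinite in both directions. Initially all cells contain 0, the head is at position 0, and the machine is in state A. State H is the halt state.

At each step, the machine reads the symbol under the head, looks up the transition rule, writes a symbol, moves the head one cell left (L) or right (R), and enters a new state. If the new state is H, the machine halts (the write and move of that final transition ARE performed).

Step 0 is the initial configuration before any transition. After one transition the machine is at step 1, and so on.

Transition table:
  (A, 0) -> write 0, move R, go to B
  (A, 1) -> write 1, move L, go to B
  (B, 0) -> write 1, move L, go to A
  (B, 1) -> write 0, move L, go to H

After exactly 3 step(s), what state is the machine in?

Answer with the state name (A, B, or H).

Step 1: in state A at pos 0, read 0 -> (A,0)->write 0,move R,goto B. Now: state=B, head=1, tape[-1..2]=0000 (head:   ^)
Step 2: in state B at pos 1, read 0 -> (B,0)->write 1,move L,goto A. Now: state=A, head=0, tape[-1..2]=0010 (head:  ^)
Step 3: in state A at pos 0, read 0 -> (A,0)->write 0,move R,goto B. Now: state=B, head=1, tape[-1..2]=0010 (head:   ^)

Answer: B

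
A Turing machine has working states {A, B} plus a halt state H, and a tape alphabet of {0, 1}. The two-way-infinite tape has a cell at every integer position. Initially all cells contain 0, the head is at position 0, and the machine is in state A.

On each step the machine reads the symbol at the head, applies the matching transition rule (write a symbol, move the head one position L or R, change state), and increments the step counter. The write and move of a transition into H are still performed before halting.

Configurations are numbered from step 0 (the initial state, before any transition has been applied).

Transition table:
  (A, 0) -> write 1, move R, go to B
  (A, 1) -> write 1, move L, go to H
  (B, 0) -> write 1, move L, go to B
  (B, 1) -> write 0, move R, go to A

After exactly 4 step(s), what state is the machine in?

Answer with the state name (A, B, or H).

Answer: H

Derivation:
Step 1: in state A at pos 0, read 0 -> (A,0)->write 1,move R,goto B. Now: state=B, head=1, tape[-1..2]=0100 (head:   ^)
Step 2: in state B at pos 1, read 0 -> (B,0)->write 1,move L,goto B. Now: state=B, head=0, tape[-1..2]=0110 (head:  ^)
Step 3: in state B at pos 0, read 1 -> (B,1)->write 0,move R,goto A. Now: state=A, head=1, tape[-1..2]=0010 (head:   ^)
Step 4: in state A at pos 1, read 1 -> (A,1)->write 1,move L,goto H. Now: state=H, head=0, tape[-1..2]=0010 (head:  ^)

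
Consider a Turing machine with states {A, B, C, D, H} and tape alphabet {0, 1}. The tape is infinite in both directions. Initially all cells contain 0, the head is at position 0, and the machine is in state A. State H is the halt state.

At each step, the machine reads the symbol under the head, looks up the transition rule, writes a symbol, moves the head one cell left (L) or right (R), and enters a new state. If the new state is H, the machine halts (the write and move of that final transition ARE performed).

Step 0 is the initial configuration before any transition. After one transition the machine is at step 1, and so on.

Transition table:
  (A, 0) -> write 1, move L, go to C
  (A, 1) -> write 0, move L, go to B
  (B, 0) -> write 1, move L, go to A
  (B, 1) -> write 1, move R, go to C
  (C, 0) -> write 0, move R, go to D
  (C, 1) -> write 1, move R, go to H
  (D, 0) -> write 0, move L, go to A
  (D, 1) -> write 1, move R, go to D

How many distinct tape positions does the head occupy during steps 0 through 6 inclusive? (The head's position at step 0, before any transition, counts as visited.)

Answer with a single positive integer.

Answer: 4

Derivation:
Step 1: in state A at pos 0, read 0 -> (A,0)->write 1,move L,goto C. Now: state=C, head=-1, tape[-2..1]=0010 (head:  ^)
Step 2: in state C at pos -1, read 0 -> (C,0)->write 0,move R,goto D. Now: state=D, head=0, tape[-2..1]=0010 (head:   ^)
Step 3: in state D at pos 0, read 1 -> (D,1)->write 1,move R,goto D. Now: state=D, head=1, tape[-2..2]=00100 (head:    ^)
Step 4: in state D at pos 1, read 0 -> (D,0)->write 0,move L,goto A. Now: state=A, head=0, tape[-2..2]=00100 (head:   ^)
Step 5: in state A at pos 0, read 1 -> (A,1)->write 0,move L,goto B. Now: state=B, head=-1, tape[-2..2]=00000 (head:  ^)
Step 6: in state B at pos -1, read 0 -> (B,0)->write 1,move L,goto A. Now: state=A, head=-2, tape[-3..2]=001000 (head:  ^)
Head positions at steps 0..6: starting at 0, distinct positions visited = {-2, -1, 0, 1} -> 4 position(s)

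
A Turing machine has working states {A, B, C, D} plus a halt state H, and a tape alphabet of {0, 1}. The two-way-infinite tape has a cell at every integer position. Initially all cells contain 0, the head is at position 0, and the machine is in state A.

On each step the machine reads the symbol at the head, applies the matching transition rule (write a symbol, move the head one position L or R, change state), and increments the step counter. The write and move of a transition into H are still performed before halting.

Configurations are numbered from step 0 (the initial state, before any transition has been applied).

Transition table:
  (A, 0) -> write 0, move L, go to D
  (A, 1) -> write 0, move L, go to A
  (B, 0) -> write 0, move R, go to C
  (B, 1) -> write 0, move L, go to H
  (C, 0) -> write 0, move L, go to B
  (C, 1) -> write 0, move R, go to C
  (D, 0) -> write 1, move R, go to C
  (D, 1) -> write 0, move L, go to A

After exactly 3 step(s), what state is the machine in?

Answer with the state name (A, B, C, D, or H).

Step 1: in state A at pos 0, read 0 -> (A,0)->write 0,move L,goto D. Now: state=D, head=-1, tape[-2..1]=0000 (head:  ^)
Step 2: in state D at pos -1, read 0 -> (D,0)->write 1,move R,goto C. Now: state=C, head=0, tape[-2..1]=0100 (head:   ^)
Step 3: in state C at pos 0, read 0 -> (C,0)->write 0,move L,goto B. Now: state=B, head=-1, tape[-2..1]=0100 (head:  ^)

Answer: B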